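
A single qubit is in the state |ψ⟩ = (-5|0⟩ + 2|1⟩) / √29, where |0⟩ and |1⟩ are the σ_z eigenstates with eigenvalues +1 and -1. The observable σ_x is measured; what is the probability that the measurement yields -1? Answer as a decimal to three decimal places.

0.845

|-x⟩ = (|0⟩ - |1⟩)/√2, so ⟨-x|ψ⟩ = (-7) / (√2·√29).
P = |-7|² / 58 = 49/58.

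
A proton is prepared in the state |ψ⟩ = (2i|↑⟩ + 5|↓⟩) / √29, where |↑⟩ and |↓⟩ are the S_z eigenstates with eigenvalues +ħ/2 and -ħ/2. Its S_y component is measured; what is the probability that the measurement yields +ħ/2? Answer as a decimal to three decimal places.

0.155

|+y⟩ = (|↑⟩ + i|↓⟩)/√2, so ⟨+y|ψ⟩ = (-3i) / (√2·√29).
P = |-3i|² / 58 = 9/58.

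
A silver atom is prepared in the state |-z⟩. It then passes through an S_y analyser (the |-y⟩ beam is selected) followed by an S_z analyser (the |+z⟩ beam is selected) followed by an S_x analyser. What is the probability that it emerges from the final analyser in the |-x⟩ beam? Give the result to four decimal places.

First analyser (S_y): from |-z⟩, P(|-y⟩) = 1/2.
After stage 1 the state is |-y⟩; P(|+z⟩) = |⟨+z|-y⟩|² = 1/2.
After stage 2 the state is |+z⟩; P(|-x⟩) = |⟨-x|+z⟩|² = 1/2.
Joint probability = 1/2 × 1/2 × 1/2 = 0.1250.

0.1250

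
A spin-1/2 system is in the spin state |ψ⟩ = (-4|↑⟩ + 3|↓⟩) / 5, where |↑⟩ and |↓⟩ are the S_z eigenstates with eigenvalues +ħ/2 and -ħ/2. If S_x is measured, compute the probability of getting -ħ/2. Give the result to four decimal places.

0.9800

|-x⟩ = (|↑⟩ - |↓⟩)/√2, so ⟨-x|ψ⟩ = (-7) / (√2·5).
P = |-7|² / 50 = 49/50.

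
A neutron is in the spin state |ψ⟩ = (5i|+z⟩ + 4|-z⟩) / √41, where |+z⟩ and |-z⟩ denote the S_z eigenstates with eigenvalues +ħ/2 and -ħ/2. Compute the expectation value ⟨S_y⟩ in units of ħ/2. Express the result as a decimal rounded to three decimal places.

⟨σ_y⟩ = 2 Im(a* b)/(|a|²+|b|²) with a = 5i, b = 4.
a* b = -20i, so ⟨σ_y⟩ = -40/41.
⟨S_y⟩ = (ħ/2)·⟨σ_y⟩.

-0.976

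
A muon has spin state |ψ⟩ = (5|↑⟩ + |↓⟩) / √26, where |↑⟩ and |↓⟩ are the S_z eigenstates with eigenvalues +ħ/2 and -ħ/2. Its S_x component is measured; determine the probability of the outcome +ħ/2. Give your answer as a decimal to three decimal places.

0.692

|+x⟩ = (|↑⟩ + |↓⟩)/√2, so ⟨+x|ψ⟩ = (6) / (√2·√26).
P = |6|² / 52 = 36/52.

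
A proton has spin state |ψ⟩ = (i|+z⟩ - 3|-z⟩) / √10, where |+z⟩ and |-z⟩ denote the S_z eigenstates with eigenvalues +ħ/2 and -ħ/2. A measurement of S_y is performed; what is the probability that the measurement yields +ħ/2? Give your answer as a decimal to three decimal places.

|+y⟩ = (|+z⟩ + i|-z⟩)/√2, so ⟨+y|ψ⟩ = (4i) / (√2·√10).
P = |4i|² / 20 = 16/20.

0.800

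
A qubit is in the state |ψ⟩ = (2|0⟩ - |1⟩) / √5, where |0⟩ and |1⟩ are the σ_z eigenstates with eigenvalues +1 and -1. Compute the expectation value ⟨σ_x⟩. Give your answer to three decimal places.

-0.800

⟨σ_x⟩ = 2 Re(a* b)/(|a|²+|b|²) with a = 2, b = -1.
a* b = -2, so ⟨σ_x⟩ = -4/5.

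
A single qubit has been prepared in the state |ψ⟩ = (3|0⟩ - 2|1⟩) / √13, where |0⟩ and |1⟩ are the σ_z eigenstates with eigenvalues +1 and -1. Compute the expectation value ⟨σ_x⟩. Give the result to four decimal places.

-0.9231

⟨σ_x⟩ = 2 Re(a* b)/(|a|²+|b|²) with a = 3, b = -2.
a* b = -6, so ⟨σ_x⟩ = -12/13.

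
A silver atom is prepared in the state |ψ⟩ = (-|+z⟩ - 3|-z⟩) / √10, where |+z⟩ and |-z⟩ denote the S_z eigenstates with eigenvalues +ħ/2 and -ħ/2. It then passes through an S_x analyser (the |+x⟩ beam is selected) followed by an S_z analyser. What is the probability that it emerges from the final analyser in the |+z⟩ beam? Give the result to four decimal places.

First analyser (S_x): P(|+x⟩) = |⟨+x|ψ⟩|² = 16/20.
After stage 1 the state is |+x⟩; P(|+z⟩) = |⟨+z|+x⟩|² = 1/2.
Joint probability = 16/20 × 1/2 = 0.4000.

0.4000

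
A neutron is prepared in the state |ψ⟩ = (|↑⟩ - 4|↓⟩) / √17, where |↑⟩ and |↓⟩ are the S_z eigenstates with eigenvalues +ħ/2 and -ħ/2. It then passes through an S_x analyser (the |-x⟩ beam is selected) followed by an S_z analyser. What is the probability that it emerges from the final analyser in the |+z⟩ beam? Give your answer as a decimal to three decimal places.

0.368

First analyser (S_x): P(|-x⟩) = |⟨-x|ψ⟩|² = 25/34.
After stage 1 the state is |-x⟩; P(|+z⟩) = |⟨+z|-x⟩|² = 1/2.
Joint probability = 25/34 × 1/2 = 0.368.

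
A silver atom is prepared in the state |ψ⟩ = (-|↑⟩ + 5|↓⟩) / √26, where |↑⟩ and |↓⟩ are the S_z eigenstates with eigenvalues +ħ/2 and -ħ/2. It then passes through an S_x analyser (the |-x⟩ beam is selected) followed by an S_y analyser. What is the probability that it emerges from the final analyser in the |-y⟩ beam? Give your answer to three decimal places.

0.346

First analyser (S_x): P(|-x⟩) = |⟨-x|ψ⟩|² = 36/52.
After stage 1 the state is |-x⟩; P(|-y⟩) = |⟨-y|-x⟩|² = 1/2.
Joint probability = 36/52 × 1/2 = 0.346.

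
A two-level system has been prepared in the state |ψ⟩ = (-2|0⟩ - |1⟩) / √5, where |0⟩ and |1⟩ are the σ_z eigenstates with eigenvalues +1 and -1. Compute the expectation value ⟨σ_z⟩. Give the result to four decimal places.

0.6000

⟨σ_z⟩ = |a|² - |b|² divided by |a|²+|b|², with a, b the |0⟩, |1⟩ amplitudes.
= (4 - 1)/5 = 3/5.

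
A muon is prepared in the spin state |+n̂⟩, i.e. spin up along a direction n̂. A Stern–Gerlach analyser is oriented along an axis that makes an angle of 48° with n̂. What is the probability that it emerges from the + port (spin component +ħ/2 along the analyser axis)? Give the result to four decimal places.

For spin-½, the probability of finding spin-up along an axis at angle θ to the initial spin direction is cos²(θ/2); spin-down is sin²(θ/2).
θ = 48°, so P = cos²(24°) ≈ 0.8346.

0.8346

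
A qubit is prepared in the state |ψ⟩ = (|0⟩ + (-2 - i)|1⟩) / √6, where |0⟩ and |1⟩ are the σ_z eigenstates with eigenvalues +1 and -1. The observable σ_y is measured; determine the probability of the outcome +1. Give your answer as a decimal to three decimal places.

0.333

|+y⟩ = (|0⟩ + i|1⟩)/√2, so ⟨+y|ψ⟩ = (2i) / (√2·√6).
P = |2i|² / 12 = 4/12.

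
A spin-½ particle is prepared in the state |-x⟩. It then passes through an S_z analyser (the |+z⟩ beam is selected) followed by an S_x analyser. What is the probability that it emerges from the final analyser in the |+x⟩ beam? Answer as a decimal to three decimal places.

0.250

First analyser (S_z): from |-x⟩, P(|+z⟩) = 1/2.
After stage 1 the state is |+z⟩; P(|+x⟩) = |⟨+x|+z⟩|² = 1/2.
Joint probability = 1/2 × 1/2 = 0.250.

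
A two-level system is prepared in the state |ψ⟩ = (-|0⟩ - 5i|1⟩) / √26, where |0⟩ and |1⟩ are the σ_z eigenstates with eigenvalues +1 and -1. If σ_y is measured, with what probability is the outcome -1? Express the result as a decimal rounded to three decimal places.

|-y⟩ = (|0⟩ - i|1⟩)/√2, so ⟨-y|ψ⟩ = (4) / (√2·√26).
P = |4|² / 52 = 16/52.

0.308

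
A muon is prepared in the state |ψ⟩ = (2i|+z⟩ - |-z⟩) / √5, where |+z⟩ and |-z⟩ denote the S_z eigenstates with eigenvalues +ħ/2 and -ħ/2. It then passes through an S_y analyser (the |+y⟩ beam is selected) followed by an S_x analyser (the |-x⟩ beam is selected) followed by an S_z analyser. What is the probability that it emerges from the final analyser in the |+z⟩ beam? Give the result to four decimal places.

First analyser (S_y): P(|+y⟩) = |⟨+y|ψ⟩|² = 9/10.
After stage 1 the state is |+y⟩; P(|-x⟩) = |⟨-x|+y⟩|² = 1/2.
After stage 2 the state is |-x⟩; P(|+z⟩) = |⟨+z|-x⟩|² = 1/2.
Joint probability = 9/10 × 1/2 × 1/2 = 0.2250.

0.2250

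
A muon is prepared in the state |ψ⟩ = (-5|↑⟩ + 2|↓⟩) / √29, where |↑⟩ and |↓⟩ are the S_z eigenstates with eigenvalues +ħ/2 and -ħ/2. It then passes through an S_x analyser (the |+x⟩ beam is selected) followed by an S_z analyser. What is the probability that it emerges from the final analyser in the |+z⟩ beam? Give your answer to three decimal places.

First analyser (S_x): P(|+x⟩) = |⟨+x|ψ⟩|² = 9/58.
After stage 1 the state is |+x⟩; P(|+z⟩) = |⟨+z|+x⟩|² = 1/2.
Joint probability = 9/58 × 1/2 = 0.078.

0.078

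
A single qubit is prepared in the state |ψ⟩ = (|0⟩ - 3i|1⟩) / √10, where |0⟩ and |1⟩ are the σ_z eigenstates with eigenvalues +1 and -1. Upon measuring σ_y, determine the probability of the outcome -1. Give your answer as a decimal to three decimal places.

0.800

|-y⟩ = (|0⟩ - i|1⟩)/√2, so ⟨-y|ψ⟩ = (4) / (√2·√10).
P = |4|² / 20 = 16/20.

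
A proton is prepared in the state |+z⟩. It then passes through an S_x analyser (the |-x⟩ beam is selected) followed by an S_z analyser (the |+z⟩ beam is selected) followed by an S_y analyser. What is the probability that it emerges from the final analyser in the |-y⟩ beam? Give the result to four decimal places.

0.1250

First analyser (S_x): from |+z⟩, P(|-x⟩) = 1/2.
After stage 1 the state is |-x⟩; P(|+z⟩) = |⟨+z|-x⟩|² = 1/2.
After stage 2 the state is |+z⟩; P(|-y⟩) = |⟨-y|+z⟩|² = 1/2.
Joint probability = 1/2 × 1/2 × 1/2 = 0.1250.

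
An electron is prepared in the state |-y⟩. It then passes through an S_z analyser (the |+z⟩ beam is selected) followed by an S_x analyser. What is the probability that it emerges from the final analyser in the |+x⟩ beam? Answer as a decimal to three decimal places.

0.250

First analyser (S_z): from |-y⟩, P(|+z⟩) = 1/2.
After stage 1 the state is |+z⟩; P(|+x⟩) = |⟨+x|+z⟩|² = 1/2.
Joint probability = 1/2 × 1/2 = 0.250.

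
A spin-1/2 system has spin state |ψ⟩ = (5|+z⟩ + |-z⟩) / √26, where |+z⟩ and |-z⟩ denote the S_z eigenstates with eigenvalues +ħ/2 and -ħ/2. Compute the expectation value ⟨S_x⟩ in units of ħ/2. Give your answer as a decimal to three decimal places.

⟨σ_x⟩ = 2 Re(a* b)/(|a|²+|b|²) with a = 5, b = 1.
a* b = 5, so ⟨σ_x⟩ = 10/26.
⟨S_x⟩ = (ħ/2)·⟨σ_x⟩.

0.385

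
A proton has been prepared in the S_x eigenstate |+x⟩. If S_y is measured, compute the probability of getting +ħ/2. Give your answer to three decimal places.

In the S_z basis, |+x⟩ = (|↑⟩ + |↓⟩)/√2 and |+y⟩ = (|↑⟩ + i|↓⟩)/√2.
|⟨+y|+x⟩|² = 1/2.

0.500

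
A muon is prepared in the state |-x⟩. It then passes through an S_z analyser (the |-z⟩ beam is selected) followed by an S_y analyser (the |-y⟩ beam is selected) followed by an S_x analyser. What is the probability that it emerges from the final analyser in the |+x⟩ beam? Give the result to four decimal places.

0.1250

First analyser (S_z): from |-x⟩, P(|-z⟩) = 1/2.
After stage 1 the state is |-z⟩; P(|-y⟩) = |⟨-y|-z⟩|² = 1/2.
After stage 2 the state is |-y⟩; P(|+x⟩) = |⟨+x|-y⟩|² = 1/2.
Joint probability = 1/2 × 1/2 × 1/2 = 0.1250.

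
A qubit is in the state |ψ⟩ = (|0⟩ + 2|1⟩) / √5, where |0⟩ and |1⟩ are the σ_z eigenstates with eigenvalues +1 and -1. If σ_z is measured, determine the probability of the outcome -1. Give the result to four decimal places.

The -1 outcome corresponds to |1⟩. Its amplitude in |ψ⟩ is 2/√5.
P = |2|² / 5 = 4/5.

0.8000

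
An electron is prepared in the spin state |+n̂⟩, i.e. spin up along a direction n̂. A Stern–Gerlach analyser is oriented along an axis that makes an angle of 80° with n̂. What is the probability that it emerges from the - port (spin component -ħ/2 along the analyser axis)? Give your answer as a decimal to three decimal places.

For spin-½, the probability of finding spin-up along an axis at angle θ to the initial spin direction is cos²(θ/2); spin-down is sin²(θ/2).
θ = 80°, so P = sin²(40°) ≈ 0.413.

0.413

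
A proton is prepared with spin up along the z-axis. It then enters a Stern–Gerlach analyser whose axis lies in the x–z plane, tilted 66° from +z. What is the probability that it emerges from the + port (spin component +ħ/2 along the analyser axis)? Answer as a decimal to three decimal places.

For spin-½, the probability of finding spin-up along an axis at angle θ to the initial spin direction is cos²(θ/2); spin-down is sin²(θ/2).
θ = 66°, so P = cos²(33°) ≈ 0.703.

0.703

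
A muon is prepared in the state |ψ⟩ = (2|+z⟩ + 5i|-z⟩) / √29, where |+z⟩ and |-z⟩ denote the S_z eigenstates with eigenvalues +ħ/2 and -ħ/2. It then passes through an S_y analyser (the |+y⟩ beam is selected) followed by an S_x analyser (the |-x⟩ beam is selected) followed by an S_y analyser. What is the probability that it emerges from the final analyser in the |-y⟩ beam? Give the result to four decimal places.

First analyser (S_y): P(|+y⟩) = |⟨+y|ψ⟩|² = 49/58.
After stage 1 the state is |+y⟩; P(|-x⟩) = |⟨-x|+y⟩|² = 1/2.
After stage 2 the state is |-x⟩; P(|-y⟩) = |⟨-y|-x⟩|² = 1/2.
Joint probability = 49/58 × 1/2 × 1/2 = 0.2112.

0.2112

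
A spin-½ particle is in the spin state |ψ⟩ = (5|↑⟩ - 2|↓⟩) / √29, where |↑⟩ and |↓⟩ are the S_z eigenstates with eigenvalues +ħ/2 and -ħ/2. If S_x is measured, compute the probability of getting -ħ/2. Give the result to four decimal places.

0.8448

|-x⟩ = (|↑⟩ - |↓⟩)/√2, so ⟨-x|ψ⟩ = (7) / (√2·√29).
P = |7|² / 58 = 49/58.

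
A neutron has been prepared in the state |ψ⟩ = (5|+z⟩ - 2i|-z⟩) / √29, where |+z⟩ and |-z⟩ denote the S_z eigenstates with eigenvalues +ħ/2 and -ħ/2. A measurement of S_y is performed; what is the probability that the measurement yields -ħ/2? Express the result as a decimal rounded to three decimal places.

0.845

|-y⟩ = (|+z⟩ - i|-z⟩)/√2, so ⟨-y|ψ⟩ = (7) / (√2·√29).
P = |7|² / 58 = 49/58.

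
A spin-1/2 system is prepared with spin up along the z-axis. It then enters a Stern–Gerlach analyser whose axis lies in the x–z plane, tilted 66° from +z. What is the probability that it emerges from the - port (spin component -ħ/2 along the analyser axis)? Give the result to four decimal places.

For spin-½, the probability of finding spin-up along an axis at angle θ to the initial spin direction is cos²(θ/2); spin-down is sin²(θ/2).
θ = 66°, so P = sin²(33°) ≈ 0.2966.

0.2966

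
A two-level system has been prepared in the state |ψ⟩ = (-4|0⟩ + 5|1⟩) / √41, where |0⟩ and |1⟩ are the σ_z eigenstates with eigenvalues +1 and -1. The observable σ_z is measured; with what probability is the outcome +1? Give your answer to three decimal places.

0.390

The +1 outcome corresponds to |0⟩. Its amplitude in |ψ⟩ is -4/√41.
P = |-4|² / 41 = 16/41.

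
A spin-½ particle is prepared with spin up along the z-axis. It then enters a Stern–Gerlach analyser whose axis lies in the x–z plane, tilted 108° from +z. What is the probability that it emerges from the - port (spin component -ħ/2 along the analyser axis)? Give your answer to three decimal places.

0.655

For spin-½, the probability of finding spin-up along an axis at angle θ to the initial spin direction is cos²(θ/2); spin-down is sin²(θ/2).
θ = 108°, so P = sin²(54°) ≈ 0.655.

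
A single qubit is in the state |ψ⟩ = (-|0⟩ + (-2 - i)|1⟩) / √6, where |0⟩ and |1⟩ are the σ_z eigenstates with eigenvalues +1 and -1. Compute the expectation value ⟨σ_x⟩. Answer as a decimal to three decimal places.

⟨σ_x⟩ = 2 Re(a* b)/(|a|²+|b|²) with a = -1, b = (-2 - i).
a* b = (2 + i), so ⟨σ_x⟩ = 4/6.

0.667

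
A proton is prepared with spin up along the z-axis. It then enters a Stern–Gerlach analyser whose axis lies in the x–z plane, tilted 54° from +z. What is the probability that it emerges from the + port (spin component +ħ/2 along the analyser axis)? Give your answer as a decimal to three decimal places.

For spin-½, the probability of finding spin-up along an axis at angle θ to the initial spin direction is cos²(θ/2); spin-down is sin²(θ/2).
θ = 54°, so P = cos²(27°) ≈ 0.794.

0.794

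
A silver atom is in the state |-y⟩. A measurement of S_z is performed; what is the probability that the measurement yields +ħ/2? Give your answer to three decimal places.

In the S_z basis, |-y⟩ = (|↑⟩ - i|↓⟩)/√2 and |+z⟩ = |↑⟩.
|⟨+z|-y⟩|² = 1/2.

0.500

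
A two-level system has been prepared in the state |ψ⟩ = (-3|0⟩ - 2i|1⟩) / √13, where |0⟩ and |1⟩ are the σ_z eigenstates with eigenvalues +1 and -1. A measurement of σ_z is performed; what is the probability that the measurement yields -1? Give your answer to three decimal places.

0.308

The -1 outcome corresponds to |1⟩. Its amplitude in |ψ⟩ is -2i/√13.
P = |-2i|² / 13 = 4/13.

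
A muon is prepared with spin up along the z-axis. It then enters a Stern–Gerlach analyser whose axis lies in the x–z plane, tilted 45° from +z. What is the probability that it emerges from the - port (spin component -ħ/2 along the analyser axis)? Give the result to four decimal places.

0.1464

For spin-½, the probability of finding spin-up along an axis at angle θ to the initial spin direction is cos²(θ/2); spin-down is sin²(θ/2).
θ = 45°, so P = sin²(22.5°) ≈ 0.1464.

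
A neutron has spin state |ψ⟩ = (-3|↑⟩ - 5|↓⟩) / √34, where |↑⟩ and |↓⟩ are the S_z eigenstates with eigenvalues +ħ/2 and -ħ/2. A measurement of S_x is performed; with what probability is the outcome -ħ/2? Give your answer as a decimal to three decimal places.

0.059

|-x⟩ = (|↑⟩ - |↓⟩)/√2, so ⟨-x|ψ⟩ = (2) / (√2·√34).
P = |2|² / 68 = 4/68.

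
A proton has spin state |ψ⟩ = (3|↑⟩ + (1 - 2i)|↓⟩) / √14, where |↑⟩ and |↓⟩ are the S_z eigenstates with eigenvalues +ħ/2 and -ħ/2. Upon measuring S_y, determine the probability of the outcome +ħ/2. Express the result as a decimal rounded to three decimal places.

|+y⟩ = (|↑⟩ + i|↓⟩)/√2, so ⟨+y|ψ⟩ = (1 - i) / (√2·√14).
P = |1 - i|² / 28 = 2/28.

0.071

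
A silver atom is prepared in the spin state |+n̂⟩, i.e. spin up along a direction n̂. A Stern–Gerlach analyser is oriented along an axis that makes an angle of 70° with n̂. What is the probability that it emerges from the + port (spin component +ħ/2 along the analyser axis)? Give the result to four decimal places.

For spin-½, the probability of finding spin-up along an axis at angle θ to the initial spin direction is cos²(θ/2); spin-down is sin²(θ/2).
θ = 70°, so P = cos²(35°) ≈ 0.6710.

0.6710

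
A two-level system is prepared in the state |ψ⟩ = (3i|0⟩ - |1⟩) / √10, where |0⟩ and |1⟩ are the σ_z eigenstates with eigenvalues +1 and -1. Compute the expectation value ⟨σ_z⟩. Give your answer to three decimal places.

0.800

⟨σ_z⟩ = |a|² - |b|² divided by |a|²+|b|², with a, b the |0⟩, |1⟩ amplitudes.
= (9 - 1)/10 = 8/10.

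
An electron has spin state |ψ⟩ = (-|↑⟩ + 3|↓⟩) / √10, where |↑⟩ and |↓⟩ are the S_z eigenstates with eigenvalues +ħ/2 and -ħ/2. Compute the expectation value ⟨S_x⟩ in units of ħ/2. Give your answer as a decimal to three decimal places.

-0.600

⟨σ_x⟩ = 2 Re(a* b)/(|a|²+|b|²) with a = -1, b = 3.
a* b = -3, so ⟨σ_x⟩ = -6/10.
⟨S_x⟩ = (ħ/2)·⟨σ_x⟩.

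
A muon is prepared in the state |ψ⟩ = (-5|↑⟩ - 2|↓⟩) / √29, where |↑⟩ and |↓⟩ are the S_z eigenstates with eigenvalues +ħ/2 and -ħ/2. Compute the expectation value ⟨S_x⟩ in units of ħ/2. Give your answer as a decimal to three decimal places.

⟨σ_x⟩ = 2 Re(a* b)/(|a|²+|b|²) with a = -5, b = -2.
a* b = 10, so ⟨σ_x⟩ = 20/29.
⟨S_x⟩ = (ħ/2)·⟨σ_x⟩.

0.690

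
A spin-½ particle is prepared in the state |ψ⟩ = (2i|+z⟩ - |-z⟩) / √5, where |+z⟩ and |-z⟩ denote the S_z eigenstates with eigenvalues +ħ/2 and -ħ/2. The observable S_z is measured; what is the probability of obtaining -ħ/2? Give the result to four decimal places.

0.2000

The -ħ/2 outcome corresponds to |-z⟩. Its amplitude in |ψ⟩ is -1/√5.
P = |-1|² / 5 = 1/5.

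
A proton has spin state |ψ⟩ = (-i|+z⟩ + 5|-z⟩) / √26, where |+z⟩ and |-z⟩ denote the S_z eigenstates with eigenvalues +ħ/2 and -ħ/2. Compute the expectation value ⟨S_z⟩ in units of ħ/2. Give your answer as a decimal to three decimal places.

⟨σ_z⟩ = |a|² - |b|² divided by |a|²+|b|², with a, b the |+z⟩, |-z⟩ amplitudes.
= (1 - 25)/26 = -24/26.
⟨S_z⟩ = (ħ/2)·⟨σ_z⟩.

-0.923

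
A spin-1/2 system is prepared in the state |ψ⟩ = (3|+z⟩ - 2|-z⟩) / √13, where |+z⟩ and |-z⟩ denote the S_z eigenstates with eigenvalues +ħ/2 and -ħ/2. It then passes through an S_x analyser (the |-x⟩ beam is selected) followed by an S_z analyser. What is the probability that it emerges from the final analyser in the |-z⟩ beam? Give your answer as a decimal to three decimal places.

0.481

First analyser (S_x): P(|-x⟩) = |⟨-x|ψ⟩|² = 25/26.
After stage 1 the state is |-x⟩; P(|-z⟩) = |⟨-z|-x⟩|² = 1/2.
Joint probability = 25/26 × 1/2 = 0.481.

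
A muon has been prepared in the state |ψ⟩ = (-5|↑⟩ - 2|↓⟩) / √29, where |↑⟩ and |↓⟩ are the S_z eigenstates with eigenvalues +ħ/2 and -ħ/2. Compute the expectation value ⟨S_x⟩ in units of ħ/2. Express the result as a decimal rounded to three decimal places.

0.690

⟨σ_x⟩ = 2 Re(a* b)/(|a|²+|b|²) with a = -5, b = -2.
a* b = 10, so ⟨σ_x⟩ = 20/29.
⟨S_x⟩ = (ħ/2)·⟨σ_x⟩.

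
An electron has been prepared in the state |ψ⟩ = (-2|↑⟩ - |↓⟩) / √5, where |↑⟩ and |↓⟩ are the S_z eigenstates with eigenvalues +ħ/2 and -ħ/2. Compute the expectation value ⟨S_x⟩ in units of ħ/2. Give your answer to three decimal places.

0.800

⟨σ_x⟩ = 2 Re(a* b)/(|a|²+|b|²) with a = -2, b = -1.
a* b = 2, so ⟨σ_x⟩ = 4/5.
⟨S_x⟩ = (ħ/2)·⟨σ_x⟩.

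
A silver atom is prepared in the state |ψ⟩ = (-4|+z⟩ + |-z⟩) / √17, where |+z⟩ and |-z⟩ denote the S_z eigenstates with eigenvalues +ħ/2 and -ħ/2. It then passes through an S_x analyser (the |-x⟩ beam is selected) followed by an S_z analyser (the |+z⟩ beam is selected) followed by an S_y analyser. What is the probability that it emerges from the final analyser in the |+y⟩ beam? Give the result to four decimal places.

First analyser (S_x): P(|-x⟩) = |⟨-x|ψ⟩|² = 25/34.
After stage 1 the state is |-x⟩; P(|+z⟩) = |⟨+z|-x⟩|² = 1/2.
After stage 2 the state is |+z⟩; P(|+y⟩) = |⟨+y|+z⟩|² = 1/2.
Joint probability = 25/34 × 1/2 × 1/2 = 0.1838.

0.1838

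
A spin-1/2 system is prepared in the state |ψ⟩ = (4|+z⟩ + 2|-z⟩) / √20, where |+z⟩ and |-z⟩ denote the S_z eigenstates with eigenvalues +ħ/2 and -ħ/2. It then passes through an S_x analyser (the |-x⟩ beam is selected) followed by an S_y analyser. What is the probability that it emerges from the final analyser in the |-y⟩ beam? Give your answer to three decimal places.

0.050

First analyser (S_x): P(|-x⟩) = |⟨-x|ψ⟩|² = 4/40.
After stage 1 the state is |-x⟩; P(|-y⟩) = |⟨-y|-x⟩|² = 1/2.
Joint probability = 4/40 × 1/2 = 0.050.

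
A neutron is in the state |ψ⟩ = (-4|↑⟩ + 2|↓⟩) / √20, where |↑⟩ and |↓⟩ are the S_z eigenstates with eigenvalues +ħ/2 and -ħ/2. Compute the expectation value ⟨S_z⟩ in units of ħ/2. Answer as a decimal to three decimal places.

0.600

⟨σ_z⟩ = |a|² - |b|² divided by |a|²+|b|², with a, b the |↑⟩, |↓⟩ amplitudes.
= (16 - 4)/20 = 12/20.
⟨S_z⟩ = (ħ/2)·⟨σ_z⟩.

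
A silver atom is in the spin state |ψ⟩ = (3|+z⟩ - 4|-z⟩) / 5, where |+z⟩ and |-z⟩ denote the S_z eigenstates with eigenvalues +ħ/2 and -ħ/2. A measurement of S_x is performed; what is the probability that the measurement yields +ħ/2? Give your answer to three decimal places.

0.020

|+x⟩ = (|+z⟩ + |-z⟩)/√2, so ⟨+x|ψ⟩ = (-1) / (√2·5).
P = |-1|² / 50 = 1/50.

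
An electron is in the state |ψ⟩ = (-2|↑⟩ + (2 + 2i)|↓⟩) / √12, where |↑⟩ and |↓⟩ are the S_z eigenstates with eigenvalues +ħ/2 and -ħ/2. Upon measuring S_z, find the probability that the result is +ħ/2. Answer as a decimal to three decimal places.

0.333

The +ħ/2 outcome corresponds to |↑⟩. Its amplitude in |ψ⟩ is -2/√12.
P = |-2|² / 12 = 4/12.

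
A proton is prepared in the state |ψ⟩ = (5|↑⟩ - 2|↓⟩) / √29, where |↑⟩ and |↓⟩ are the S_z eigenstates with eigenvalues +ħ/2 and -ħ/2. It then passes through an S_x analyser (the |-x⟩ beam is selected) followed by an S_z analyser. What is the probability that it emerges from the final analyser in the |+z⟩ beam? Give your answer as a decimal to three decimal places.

First analyser (S_x): P(|-x⟩) = |⟨-x|ψ⟩|² = 49/58.
After stage 1 the state is |-x⟩; P(|+z⟩) = |⟨+z|-x⟩|² = 1/2.
Joint probability = 49/58 × 1/2 = 0.422.

0.422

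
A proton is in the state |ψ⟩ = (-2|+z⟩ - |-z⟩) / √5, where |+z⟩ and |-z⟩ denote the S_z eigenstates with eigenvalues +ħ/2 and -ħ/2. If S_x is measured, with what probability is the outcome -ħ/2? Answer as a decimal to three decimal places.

0.100

|-x⟩ = (|+z⟩ - |-z⟩)/√2, so ⟨-x|ψ⟩ = (-1) / (√2·√5).
P = |-1|² / 10 = 1/10.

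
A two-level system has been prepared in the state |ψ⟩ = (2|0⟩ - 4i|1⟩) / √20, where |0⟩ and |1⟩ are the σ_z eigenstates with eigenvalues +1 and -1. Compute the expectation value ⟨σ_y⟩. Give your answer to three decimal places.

-0.800

⟨σ_y⟩ = 2 Im(a* b)/(|a|²+|b|²) with a = 2, b = -4i.
a* b = -8i, so ⟨σ_y⟩ = -16/20.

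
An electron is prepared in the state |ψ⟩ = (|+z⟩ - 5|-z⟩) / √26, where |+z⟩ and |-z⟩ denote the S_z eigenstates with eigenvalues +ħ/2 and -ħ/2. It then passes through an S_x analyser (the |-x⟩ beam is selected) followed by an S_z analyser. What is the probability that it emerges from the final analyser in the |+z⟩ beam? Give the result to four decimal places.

0.3462

First analyser (S_x): P(|-x⟩) = |⟨-x|ψ⟩|² = 36/52.
After stage 1 the state is |-x⟩; P(|+z⟩) = |⟨+z|-x⟩|² = 1/2.
Joint probability = 36/52 × 1/2 = 0.3462.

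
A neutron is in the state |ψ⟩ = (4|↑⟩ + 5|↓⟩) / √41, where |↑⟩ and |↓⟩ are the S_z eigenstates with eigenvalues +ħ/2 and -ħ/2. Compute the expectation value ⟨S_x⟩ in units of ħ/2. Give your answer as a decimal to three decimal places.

0.976

⟨σ_x⟩ = 2 Re(a* b)/(|a|²+|b|²) with a = 4, b = 5.
a* b = 20, so ⟨σ_x⟩ = 40/41.
⟨S_x⟩ = (ħ/2)·⟨σ_x⟩.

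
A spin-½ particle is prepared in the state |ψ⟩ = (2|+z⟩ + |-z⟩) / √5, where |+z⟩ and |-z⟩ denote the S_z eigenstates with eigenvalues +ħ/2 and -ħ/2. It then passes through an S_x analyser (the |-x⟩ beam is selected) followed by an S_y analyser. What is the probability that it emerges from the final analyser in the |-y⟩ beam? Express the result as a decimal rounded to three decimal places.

First analyser (S_x): P(|-x⟩) = |⟨-x|ψ⟩|² = 1/10.
After stage 1 the state is |-x⟩; P(|-y⟩) = |⟨-y|-x⟩|² = 1/2.
Joint probability = 1/10 × 1/2 = 0.050.

0.050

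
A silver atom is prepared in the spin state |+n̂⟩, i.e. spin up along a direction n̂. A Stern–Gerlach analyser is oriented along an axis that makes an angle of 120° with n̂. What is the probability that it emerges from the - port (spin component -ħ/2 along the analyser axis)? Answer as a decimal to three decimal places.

For spin-½, the probability of finding spin-up along an axis at angle θ to the initial spin direction is cos²(θ/2); spin-down is sin²(θ/2).
θ = 120°, so P = sin²(60°) ≈ 0.750.

0.750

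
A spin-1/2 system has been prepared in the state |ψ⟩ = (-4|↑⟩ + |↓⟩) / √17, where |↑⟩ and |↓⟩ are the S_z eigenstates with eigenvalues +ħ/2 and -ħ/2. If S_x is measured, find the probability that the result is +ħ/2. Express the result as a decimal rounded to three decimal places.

0.265

|+x⟩ = (|↑⟩ + |↓⟩)/√2, so ⟨+x|ψ⟩ = (-3) / (√2·√17).
P = |-3|² / 34 = 9/34.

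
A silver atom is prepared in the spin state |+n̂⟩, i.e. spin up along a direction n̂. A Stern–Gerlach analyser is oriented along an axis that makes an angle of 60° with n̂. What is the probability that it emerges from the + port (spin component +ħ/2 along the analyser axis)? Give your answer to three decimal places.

For spin-½, the probability of finding spin-up along an axis at angle θ to the initial spin direction is cos²(θ/2); spin-down is sin²(θ/2).
θ = 60°, so P = cos²(30°) ≈ 0.750.

0.750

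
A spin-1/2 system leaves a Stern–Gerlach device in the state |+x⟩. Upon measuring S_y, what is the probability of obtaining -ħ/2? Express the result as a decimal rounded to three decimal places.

In the S_z basis, |+x⟩ = (|↑⟩ + |↓⟩)/√2 and |-y⟩ = (|↑⟩ - i|↓⟩)/√2.
|⟨-y|+x⟩|² = 1/2.

0.500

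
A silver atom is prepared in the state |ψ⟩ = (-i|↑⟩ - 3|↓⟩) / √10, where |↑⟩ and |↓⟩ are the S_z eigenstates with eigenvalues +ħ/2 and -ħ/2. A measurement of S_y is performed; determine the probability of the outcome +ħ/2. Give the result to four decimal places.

0.2000

|+y⟩ = (|↑⟩ + i|↓⟩)/√2, so ⟨+y|ψ⟩ = (2i) / (√2·√10).
P = |2i|² / 20 = 4/20.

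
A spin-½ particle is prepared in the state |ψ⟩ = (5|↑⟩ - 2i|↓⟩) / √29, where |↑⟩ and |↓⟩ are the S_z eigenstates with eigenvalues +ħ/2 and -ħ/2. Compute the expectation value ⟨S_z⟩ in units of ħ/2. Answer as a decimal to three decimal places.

0.724

⟨σ_z⟩ = |a|² - |b|² divided by |a|²+|b|², with a, b the |↑⟩, |↓⟩ amplitudes.
= (25 - 4)/29 = 21/29.
⟨S_z⟩ = (ħ/2)·⟨σ_z⟩.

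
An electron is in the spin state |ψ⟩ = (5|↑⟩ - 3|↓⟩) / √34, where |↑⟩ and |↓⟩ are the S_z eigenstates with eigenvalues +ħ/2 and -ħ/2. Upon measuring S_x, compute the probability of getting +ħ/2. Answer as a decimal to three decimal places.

0.059

|+x⟩ = (|↑⟩ + |↓⟩)/√2, so ⟨+x|ψ⟩ = (2) / (√2·√34).
P = |2|² / 68 = 4/68.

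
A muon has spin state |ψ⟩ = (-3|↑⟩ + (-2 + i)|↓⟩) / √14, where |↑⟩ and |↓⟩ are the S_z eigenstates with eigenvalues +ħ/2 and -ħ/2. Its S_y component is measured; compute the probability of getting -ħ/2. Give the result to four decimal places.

0.7143

|-y⟩ = (|↑⟩ - i|↓⟩)/√2, so ⟨-y|ψ⟩ = (-4 - 2i) / (√2·√14).
P = |-4 - 2i|² / 28 = 20/28.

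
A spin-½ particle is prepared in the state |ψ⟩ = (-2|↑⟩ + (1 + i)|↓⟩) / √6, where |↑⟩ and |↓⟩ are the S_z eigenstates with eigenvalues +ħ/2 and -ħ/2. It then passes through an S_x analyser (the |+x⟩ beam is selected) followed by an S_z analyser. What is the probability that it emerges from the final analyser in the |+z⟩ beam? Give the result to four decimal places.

0.0833

First analyser (S_x): P(|+x⟩) = |⟨+x|ψ⟩|² = 2/12.
After stage 1 the state is |+x⟩; P(|+z⟩) = |⟨+z|+x⟩|² = 1/2.
Joint probability = 2/12 × 1/2 = 0.0833.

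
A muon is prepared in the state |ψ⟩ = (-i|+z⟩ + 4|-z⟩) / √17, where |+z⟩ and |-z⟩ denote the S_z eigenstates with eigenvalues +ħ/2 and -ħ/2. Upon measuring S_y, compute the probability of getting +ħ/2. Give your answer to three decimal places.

|+y⟩ = (|+z⟩ + i|-z⟩)/√2, so ⟨+y|ψ⟩ = (-5i) / (√2·√17).
P = |-5i|² / 34 = 25/34.

0.735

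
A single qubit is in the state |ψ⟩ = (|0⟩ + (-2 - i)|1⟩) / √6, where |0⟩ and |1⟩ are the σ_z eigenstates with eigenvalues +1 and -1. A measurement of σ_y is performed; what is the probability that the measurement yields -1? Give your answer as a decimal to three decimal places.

|-y⟩ = (|0⟩ - i|1⟩)/√2, so ⟨-y|ψ⟩ = (2 - 2i) / (√2·√6).
P = |2 - 2i|² / 12 = 8/12.

0.667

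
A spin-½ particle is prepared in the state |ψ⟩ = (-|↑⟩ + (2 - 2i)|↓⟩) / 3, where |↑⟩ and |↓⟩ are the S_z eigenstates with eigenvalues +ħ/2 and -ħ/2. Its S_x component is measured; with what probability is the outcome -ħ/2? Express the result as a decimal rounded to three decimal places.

|-x⟩ = (|↑⟩ - |↓⟩)/√2, so ⟨-x|ψ⟩ = (-3 + 2i) / (√2·3).
P = |-3 + 2i|² / 18 = 13/18.

0.722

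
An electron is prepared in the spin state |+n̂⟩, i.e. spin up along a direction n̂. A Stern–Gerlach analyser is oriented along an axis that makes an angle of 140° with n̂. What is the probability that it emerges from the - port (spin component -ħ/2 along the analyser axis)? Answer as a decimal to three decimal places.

For spin-½, the probability of finding spin-up along an axis at angle θ to the initial spin direction is cos²(θ/2); spin-down is sin²(θ/2).
θ = 140°, so P = sin²(70°) ≈ 0.883.

0.883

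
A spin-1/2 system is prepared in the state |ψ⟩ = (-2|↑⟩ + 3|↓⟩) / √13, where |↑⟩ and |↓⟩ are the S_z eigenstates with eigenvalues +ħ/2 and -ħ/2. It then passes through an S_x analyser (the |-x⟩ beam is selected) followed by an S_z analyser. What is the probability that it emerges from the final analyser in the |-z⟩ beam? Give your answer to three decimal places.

First analyser (S_x): P(|-x⟩) = |⟨-x|ψ⟩|² = 25/26.
After stage 1 the state is |-x⟩; P(|-z⟩) = |⟨-z|-x⟩|² = 1/2.
Joint probability = 25/26 × 1/2 = 0.481.

0.481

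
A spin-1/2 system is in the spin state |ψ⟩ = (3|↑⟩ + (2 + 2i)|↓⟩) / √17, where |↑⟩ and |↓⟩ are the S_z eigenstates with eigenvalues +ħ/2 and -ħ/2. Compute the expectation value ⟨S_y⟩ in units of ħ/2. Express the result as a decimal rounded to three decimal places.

⟨σ_y⟩ = 2 Im(a* b)/(|a|²+|b|²) with a = 3, b = (2 + 2i).
a* b = (6 + 6i), so ⟨σ_y⟩ = 12/17.
⟨S_y⟩ = (ħ/2)·⟨σ_y⟩.

0.706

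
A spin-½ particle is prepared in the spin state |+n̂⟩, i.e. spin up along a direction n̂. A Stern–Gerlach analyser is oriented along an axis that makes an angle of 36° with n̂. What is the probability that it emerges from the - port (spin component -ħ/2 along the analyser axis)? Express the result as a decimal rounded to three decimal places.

0.095

For spin-½, the probability of finding spin-up along an axis at angle θ to the initial spin direction is cos²(θ/2); spin-down is sin²(θ/2).
θ = 36°, so P = sin²(18°) ≈ 0.095.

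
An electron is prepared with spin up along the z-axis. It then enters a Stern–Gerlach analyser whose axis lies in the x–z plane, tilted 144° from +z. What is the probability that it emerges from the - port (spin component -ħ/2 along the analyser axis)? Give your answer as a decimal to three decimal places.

For spin-½, the probability of finding spin-up along an axis at angle θ to the initial spin direction is cos²(θ/2); spin-down is sin²(θ/2).
θ = 144°, so P = sin²(72°) ≈ 0.905.

0.905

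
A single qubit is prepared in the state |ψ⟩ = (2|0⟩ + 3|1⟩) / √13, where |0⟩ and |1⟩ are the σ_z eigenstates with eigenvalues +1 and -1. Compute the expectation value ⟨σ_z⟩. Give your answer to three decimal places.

-0.385

⟨σ_z⟩ = |a|² - |b|² divided by |a|²+|b|², with a, b the |0⟩, |1⟩ amplitudes.
= (4 - 9)/13 = -5/13.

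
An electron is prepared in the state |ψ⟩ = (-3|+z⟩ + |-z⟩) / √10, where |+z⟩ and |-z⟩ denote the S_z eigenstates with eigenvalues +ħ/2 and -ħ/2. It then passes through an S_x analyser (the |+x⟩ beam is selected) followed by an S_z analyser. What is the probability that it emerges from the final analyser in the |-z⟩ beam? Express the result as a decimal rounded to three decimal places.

First analyser (S_x): P(|+x⟩) = |⟨+x|ψ⟩|² = 4/20.
After stage 1 the state is |+x⟩; P(|-z⟩) = |⟨-z|+x⟩|² = 1/2.
Joint probability = 4/20 × 1/2 = 0.100.

0.100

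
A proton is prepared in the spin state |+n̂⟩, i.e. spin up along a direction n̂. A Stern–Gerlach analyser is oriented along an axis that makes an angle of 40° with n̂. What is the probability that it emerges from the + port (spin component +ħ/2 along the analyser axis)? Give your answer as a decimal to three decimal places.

For spin-½, the probability of finding spin-up along an axis at angle θ to the initial spin direction is cos²(θ/2); spin-down is sin²(θ/2).
θ = 40°, so P = cos²(20°) ≈ 0.883.

0.883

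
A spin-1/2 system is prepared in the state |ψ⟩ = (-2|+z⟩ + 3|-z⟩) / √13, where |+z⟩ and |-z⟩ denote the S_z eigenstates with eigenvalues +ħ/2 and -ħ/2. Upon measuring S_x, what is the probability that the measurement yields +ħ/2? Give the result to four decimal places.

|+x⟩ = (|+z⟩ + |-z⟩)/√2, so ⟨+x|ψ⟩ = (1) / (√2·√13).
P = |1|² / 26 = 1/26.

0.0385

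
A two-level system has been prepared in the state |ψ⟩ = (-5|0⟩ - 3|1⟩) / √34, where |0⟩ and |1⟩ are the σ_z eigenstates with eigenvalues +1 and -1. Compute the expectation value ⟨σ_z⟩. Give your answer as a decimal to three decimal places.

0.471

⟨σ_z⟩ = |a|² - |b|² divided by |a|²+|b|², with a, b the |0⟩, |1⟩ amplitudes.
= (25 - 9)/34 = 16/34.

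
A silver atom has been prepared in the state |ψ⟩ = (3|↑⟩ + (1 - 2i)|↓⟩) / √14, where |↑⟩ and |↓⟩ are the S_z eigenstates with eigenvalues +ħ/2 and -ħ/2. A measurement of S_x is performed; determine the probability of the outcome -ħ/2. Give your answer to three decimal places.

|-x⟩ = (|↑⟩ - |↓⟩)/√2, so ⟨-x|ψ⟩ = (2 + 2i) / (√2·√14).
P = |2 + 2i|² / 28 = 8/28.

0.286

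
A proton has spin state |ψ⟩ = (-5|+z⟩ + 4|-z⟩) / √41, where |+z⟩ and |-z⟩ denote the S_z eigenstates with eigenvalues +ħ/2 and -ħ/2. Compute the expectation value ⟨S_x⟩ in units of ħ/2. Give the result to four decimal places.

-0.9756

⟨σ_x⟩ = 2 Re(a* b)/(|a|²+|b|²) with a = -5, b = 4.
a* b = -20, so ⟨σ_x⟩ = -40/41.
⟨S_x⟩ = (ħ/2)·⟨σ_x⟩.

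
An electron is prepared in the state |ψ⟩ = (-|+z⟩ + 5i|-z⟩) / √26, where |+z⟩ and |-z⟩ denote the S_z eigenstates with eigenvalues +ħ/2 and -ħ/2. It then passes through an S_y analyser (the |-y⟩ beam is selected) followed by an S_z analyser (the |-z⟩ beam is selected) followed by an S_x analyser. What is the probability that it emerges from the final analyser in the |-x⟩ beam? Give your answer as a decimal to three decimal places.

0.173

First analyser (S_y): P(|-y⟩) = |⟨-y|ψ⟩|² = 36/52.
After stage 1 the state is |-y⟩; P(|-z⟩) = |⟨-z|-y⟩|² = 1/2.
After stage 2 the state is |-z⟩; P(|-x⟩) = |⟨-x|-z⟩|² = 1/2.
Joint probability = 36/52 × 1/2 × 1/2 = 0.173.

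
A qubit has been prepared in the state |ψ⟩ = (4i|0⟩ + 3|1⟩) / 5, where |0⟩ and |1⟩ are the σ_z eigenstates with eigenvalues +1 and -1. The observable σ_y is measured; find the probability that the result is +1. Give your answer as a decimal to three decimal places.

0.020

|+y⟩ = (|0⟩ + i|1⟩)/√2, so ⟨+y|ψ⟩ = (i) / (√2·5).
P = |i|² / 50 = 1/50.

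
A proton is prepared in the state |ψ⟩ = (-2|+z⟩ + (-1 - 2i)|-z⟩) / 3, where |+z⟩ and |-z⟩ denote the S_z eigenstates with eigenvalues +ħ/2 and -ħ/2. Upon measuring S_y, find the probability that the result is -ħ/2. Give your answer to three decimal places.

|-y⟩ = (|+z⟩ - i|-z⟩)/√2, so ⟨-y|ψ⟩ = (-i) / (√2·3).
P = |-i|² / 18 = 1/18.

0.056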